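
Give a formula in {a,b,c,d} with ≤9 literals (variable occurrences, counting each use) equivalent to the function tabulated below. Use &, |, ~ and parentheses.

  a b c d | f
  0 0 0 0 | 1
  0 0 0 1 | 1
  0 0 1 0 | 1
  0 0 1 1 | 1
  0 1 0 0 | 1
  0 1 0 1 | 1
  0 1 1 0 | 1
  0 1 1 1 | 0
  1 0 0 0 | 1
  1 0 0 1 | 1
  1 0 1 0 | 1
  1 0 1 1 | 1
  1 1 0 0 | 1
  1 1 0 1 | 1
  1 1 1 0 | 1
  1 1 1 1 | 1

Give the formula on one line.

(((b | a) & ~d) | ((a | ~b) | ~c))

  (b | a) = 0000111111111111
  ~d = 1010101010101010
  ((b | a) & ~d) = 0000101010101010
  ~b = 1111000011110000
  (a | ~b) = 1111000011111111
  ~c = 1100110011001100
  ((a | ~b) | ~c) = 1111110011111111
  (((b | a) & ~d) | ((a | ~b) | ~c)) = 1111111011111111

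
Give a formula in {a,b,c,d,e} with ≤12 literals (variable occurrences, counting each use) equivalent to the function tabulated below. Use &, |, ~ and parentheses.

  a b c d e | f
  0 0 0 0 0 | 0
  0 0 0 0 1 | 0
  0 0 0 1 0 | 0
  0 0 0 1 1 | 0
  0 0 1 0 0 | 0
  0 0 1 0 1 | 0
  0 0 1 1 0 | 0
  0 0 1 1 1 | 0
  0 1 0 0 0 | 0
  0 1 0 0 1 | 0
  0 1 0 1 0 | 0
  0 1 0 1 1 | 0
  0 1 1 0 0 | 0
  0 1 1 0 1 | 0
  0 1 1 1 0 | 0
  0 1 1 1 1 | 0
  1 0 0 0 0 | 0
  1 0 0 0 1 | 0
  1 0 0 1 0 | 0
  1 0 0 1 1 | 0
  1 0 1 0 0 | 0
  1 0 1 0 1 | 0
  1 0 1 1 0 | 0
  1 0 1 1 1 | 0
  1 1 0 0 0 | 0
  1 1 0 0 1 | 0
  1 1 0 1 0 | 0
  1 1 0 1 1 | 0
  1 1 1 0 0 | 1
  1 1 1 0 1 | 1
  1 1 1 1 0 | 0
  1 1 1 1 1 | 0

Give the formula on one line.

((b & (a & c)) & ((~a | (b & c)) & ((e & ~c) | ~d)))

  (a & c) = 00000000000000000000111100001111
  (b & (a & c)) = 00000000000000000000000000001111
  ~a = 11111111111111110000000000000000
  (b & c) = 00000000000011110000000000001111
  (~a | (b & c)) = 11111111111111110000000000001111
  ~c = 11110000111100001111000011110000
  (e & ~c) = 01010000010100000101000001010000
  ~d = 11001100110011001100110011001100
  ((e & ~c) | ~d) = 11011100110111001101110011011100
  ((~a | (b & c)) & ((e & ~c) | ~d)) = 11011100110111000000000000001100
  ((b & (a & c)) & ((~a | (b & c)) & ((e & ~c) | ~d))) = 00000000000000000000000000001100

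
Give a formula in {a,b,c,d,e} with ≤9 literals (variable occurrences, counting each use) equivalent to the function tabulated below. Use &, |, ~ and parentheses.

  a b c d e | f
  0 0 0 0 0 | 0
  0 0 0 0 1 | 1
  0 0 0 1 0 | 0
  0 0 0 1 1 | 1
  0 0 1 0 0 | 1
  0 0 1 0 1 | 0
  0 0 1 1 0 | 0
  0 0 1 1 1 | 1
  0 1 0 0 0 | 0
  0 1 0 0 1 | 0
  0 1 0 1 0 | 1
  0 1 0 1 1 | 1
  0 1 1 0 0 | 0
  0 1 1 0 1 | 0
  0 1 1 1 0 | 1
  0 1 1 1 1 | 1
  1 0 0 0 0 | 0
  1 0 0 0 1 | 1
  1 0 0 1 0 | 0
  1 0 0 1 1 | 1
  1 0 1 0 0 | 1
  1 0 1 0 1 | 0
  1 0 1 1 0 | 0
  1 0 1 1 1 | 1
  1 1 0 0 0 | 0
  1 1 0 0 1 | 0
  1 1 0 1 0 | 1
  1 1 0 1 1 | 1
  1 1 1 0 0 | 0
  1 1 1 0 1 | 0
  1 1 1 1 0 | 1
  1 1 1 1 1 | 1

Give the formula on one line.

  ~c = 11110000111100001111000011110000
  ~e = 10101010101010101010101010101010
  (~e | d) = 10111011101110111011101110111011
  (~c | (~e | d)) = 11111011111110111111101111111011
  ~b = 11111111000000001111111100000000
  (d | ~b) = 11111111001100111111111100110011
  ~d = 11001100110011001100110011001100
  (~d & c) = 00001100000011000000110000001100
  (e | (~d & c)) = 01011101010111010101110101011101
  (b | (e | (~d & c))) = 01011101111111110101110111111111
  ((d | ~b) & (b | (e | (~d & c)))) = 01011101001100110101110100110011
  ((~c | (~e | d)) & ((d | ~b) & (b | (e | (~d & c))))) = 01011001001100110101100100110011

((~c | (~e | d)) & ((d | ~b) & (b | (e | (~d & c)))))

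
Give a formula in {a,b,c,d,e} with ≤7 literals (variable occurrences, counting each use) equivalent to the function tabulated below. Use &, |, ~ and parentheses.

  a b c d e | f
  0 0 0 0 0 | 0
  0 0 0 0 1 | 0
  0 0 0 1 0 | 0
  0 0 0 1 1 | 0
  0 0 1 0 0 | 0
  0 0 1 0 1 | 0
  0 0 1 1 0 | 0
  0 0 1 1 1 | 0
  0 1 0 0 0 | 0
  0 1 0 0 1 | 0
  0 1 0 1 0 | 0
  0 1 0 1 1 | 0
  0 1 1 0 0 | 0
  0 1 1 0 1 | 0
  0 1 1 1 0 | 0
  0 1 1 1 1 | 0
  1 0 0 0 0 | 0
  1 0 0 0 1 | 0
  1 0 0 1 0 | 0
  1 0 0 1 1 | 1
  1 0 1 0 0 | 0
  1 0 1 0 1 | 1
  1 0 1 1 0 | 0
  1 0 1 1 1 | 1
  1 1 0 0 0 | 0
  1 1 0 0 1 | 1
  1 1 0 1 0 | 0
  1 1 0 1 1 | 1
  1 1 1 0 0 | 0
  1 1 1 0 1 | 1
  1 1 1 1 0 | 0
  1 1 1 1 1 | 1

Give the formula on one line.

  (d & b) = 00000000001100110000000000110011
  ((d & b) | c) = 00001111001111110000111100111111
  (((d & b) | c) | d) = 00111111001111110011111100111111
  (b | (((d & b) | c) | d)) = 00111111111111110011111111111111
  (e & a) = 00000000000000000101010101010101
  ((b | (((d & b) | c) | d)) & (e & a)) = 00000000000000000001010101010101

((b | (((d & b) | c) | d)) & (e & a))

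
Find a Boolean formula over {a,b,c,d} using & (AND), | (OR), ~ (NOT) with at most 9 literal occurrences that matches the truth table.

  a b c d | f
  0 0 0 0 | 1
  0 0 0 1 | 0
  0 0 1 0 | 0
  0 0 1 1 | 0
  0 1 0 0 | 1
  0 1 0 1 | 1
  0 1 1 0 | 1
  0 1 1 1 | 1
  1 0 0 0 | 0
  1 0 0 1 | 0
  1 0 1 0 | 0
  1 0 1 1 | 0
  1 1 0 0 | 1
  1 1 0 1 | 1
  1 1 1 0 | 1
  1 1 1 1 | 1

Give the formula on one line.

(((~a & (~d | b)) & (~a & ~c)) | b)

  ~a = 1111111100000000
  ~d = 1010101010101010
  (~d | b) = 1010111110101111
  (~a & (~d | b)) = 1010111100000000
  ~c = 1100110011001100
  (~a & ~c) = 1100110000000000
  ((~a & (~d | b)) & (~a & ~c)) = 1000110000000000
  (((~a & (~d | b)) & (~a & ~c)) | b) = 1000111100001111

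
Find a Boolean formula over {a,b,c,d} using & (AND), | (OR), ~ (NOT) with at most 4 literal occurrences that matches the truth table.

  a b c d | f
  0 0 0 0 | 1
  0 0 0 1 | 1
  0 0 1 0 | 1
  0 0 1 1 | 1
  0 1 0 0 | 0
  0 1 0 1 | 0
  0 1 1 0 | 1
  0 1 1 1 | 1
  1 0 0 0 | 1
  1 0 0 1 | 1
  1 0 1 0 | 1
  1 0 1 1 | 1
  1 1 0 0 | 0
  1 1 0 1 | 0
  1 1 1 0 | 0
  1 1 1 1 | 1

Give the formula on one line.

  ~b = 1111000011110000
  ~a = 1111111100000000
  (d | ~a) = 1111111101010101
  ((d | ~a) & c) = 0011001100010001
  (~b | ((d | ~a) & c)) = 1111001111110001

(~b | ((d | ~a) & c))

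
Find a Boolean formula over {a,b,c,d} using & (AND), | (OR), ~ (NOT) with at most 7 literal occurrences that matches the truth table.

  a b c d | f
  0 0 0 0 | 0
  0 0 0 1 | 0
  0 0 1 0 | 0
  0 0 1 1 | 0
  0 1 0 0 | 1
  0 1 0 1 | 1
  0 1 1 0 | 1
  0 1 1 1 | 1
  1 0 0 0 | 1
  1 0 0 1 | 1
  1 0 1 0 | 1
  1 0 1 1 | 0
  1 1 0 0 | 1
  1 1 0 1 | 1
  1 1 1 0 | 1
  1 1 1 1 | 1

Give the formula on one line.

(b | ((a | b) & (~c | ~d)))

  (a | b) = 0000111111111111
  ~c = 1100110011001100
  ~d = 1010101010101010
  (~c | ~d) = 1110111011101110
  ((a | b) & (~c | ~d)) = 0000111011101110
  (b | ((a | b) & (~c | ~d))) = 0000111111101111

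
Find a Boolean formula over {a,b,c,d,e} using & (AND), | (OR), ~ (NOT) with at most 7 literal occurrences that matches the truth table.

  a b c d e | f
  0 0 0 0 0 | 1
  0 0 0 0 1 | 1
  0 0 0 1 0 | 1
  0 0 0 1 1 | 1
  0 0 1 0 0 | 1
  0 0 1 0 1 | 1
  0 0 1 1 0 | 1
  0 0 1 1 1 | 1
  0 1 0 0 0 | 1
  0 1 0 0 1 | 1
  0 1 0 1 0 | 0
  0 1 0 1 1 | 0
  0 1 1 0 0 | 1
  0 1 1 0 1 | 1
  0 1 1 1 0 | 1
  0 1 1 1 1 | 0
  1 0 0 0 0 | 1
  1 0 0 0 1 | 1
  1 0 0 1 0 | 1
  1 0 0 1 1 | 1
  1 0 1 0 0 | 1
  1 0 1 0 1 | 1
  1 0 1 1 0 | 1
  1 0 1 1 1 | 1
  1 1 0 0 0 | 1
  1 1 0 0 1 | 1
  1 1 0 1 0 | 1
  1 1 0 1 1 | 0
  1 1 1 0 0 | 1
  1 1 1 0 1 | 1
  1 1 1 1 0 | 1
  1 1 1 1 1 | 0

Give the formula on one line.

((~d | ~b) | ((a | (c | ~b)) & ~e))

  ~d = 11001100110011001100110011001100
  ~b = 11111111000000001111111100000000
  (~d | ~b) = 11111111110011001111111111001100
  (c | ~b) = 11111111000011111111111100001111
  (a | (c | ~b)) = 11111111000011111111111111111111
  ~e = 10101010101010101010101010101010
  ((a | (c | ~b)) & ~e) = 10101010000010101010101010101010
  ((~d | ~b) | ((a | (c | ~b)) & ~e)) = 11111111110011101111111111101110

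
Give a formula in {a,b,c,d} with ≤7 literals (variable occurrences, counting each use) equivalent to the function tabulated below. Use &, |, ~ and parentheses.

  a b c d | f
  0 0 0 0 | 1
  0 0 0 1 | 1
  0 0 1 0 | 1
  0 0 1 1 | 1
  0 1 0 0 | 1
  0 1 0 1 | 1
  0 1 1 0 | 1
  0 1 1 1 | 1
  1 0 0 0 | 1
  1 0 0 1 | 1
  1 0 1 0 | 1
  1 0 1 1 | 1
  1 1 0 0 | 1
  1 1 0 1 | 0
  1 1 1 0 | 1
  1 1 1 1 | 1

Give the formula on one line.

  ~d = 1010101010101010
  (a & c) = 0000000000110011
  (~d | (a & c)) = 1010101010111011
  ~a = 1111111100000000
  ~b = 1111000011110000
  (d & ~b) = 0101000001010000
  (~a | (d & ~b)) = 1111111101010000
  ((~d | (a & c)) | (~a | (d & ~b))) = 1111111111111011

((~d | (a & c)) | (~a | (d & ~b)))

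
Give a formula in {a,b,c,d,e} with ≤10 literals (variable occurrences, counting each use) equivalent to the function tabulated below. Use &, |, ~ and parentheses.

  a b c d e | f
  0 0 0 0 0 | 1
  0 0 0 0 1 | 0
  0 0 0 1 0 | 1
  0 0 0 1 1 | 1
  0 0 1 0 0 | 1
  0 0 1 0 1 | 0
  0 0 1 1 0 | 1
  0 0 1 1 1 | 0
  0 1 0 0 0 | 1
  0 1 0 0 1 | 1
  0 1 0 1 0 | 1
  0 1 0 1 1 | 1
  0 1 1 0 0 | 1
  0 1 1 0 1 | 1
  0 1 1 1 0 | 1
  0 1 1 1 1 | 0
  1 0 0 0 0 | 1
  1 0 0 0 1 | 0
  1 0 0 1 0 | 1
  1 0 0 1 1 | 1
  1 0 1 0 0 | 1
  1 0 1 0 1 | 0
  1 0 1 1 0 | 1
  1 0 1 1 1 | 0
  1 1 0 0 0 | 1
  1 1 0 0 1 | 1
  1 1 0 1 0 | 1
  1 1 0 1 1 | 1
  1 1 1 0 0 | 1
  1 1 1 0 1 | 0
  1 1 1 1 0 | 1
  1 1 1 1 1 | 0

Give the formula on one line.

  ~d = 11001100110011001100110011001100
  ~a = 11111111111111110000000000000000
  (~d & ~a) = 11001100110011000000000000000000
  (b & (~d & ~a)) = 00000000110011000000000000000000
  ~e = 10101010101010101010101010101010
  ((b & (~d & ~a)) | ~e) = 10101010111011101010101010101010
  ~c = 11110000111100001111000011110000
  (d | c) = 00111111001111110011111100111111
  ((d | c) | b) = 00111111111111110011111111111111
  (~c & ((d | c) | b)) = 00110000111100000011000011110000
  (((b & (~d & ~a)) | ~e) | (~c & ((d | c) | b))) = 10111010111111101011101011111010

(((b & (~d & ~a)) | ~e) | (~c & ((d | c) | b)))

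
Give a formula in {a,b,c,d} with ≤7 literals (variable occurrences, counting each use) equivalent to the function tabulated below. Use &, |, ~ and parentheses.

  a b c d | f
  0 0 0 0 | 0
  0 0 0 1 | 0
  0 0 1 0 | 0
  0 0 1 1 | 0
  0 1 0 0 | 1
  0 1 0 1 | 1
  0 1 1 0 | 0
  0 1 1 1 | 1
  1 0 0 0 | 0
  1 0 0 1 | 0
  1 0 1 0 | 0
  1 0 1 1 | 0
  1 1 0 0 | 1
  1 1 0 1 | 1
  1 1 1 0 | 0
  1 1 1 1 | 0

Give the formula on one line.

  ~a = 1111111100000000
  (~a & b) = 0000111100000000
  (d & (~a & b)) = 0000010100000000
  ((d & (~a & b)) & c) = 0000000100000000
  ~c = 1100110011001100
  (~c & b) = 0000110000001100
  (((d & (~a & b)) & c) | (~c & b)) = 0000110100001100

(((d & (~a & b)) & c) | (~c & b))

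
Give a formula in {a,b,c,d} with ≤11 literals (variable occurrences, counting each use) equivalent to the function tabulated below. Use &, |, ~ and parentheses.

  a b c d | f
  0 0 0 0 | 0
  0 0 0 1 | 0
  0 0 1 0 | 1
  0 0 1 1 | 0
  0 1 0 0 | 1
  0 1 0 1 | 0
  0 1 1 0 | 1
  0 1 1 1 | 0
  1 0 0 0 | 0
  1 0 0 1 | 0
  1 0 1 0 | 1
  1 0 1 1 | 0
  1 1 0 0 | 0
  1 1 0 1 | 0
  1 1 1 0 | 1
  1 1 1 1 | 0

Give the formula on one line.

(((~a & ((b & ~d) | c)) | (c & ~d)) & (a | ~d))

  ~a = 1111111100000000
  ~d = 1010101010101010
  (b & ~d) = 0000101000001010
  ((b & ~d) | c) = 0011101100111011
  (~a & ((b & ~d) | c)) = 0011101100000000
  (c & ~d) = 0010001000100010
  ((~a & ((b & ~d) | c)) | (c & ~d)) = 0011101100100010
  (a | ~d) = 1010101011111111
  (((~a & ((b & ~d) | c)) | (c & ~d)) & (a | ~d)) = 0010101000100010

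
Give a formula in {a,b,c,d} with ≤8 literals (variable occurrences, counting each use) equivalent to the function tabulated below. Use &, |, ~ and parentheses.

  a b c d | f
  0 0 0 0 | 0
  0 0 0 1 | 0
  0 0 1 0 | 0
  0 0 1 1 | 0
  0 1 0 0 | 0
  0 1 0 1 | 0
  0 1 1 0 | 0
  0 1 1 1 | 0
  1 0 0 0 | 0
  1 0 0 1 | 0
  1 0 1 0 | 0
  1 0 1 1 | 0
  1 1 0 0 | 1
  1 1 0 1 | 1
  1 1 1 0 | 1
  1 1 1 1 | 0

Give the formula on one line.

  (b | c) = 0011111100111111
  ((b | c) & a) = 0000000000111111
  (d | a) = 0101010111111111
  (b & (d | a)) = 0000010100001111
  ~d = 1010101010101010
  ((b & (d | a)) & ~d) = 0000000000001010
  ~c = 1100110011001100
  (((b & (d | a)) & ~d) | ~c) = 1100110011001110
  (((b | c) & a) & (((b & (d | a)) & ~d) | ~c)) = 0000000000001110

(((b | c) & a) & (((b & (d | a)) & ~d) | ~c))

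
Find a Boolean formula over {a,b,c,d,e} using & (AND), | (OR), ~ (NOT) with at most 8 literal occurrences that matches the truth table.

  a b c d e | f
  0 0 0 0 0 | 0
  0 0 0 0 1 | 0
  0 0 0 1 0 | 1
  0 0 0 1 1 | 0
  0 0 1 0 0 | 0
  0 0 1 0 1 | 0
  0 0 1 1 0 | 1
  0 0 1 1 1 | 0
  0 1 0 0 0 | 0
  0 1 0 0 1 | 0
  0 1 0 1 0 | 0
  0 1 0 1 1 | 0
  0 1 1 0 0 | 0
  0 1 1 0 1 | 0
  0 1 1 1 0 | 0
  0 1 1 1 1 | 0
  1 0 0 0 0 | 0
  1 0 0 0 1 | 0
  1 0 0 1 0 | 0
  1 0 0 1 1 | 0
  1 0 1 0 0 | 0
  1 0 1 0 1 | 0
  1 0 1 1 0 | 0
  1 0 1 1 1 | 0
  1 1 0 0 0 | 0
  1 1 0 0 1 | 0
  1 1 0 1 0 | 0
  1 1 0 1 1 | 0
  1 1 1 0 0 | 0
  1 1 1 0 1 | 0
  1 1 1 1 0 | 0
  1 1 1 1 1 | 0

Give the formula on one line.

(((~a & ~b) & ~e) & ((a & e) | d))

  ~a = 11111111111111110000000000000000
  ~b = 11111111000000001111111100000000
  (~a & ~b) = 11111111000000000000000000000000
  ~e = 10101010101010101010101010101010
  ((~a & ~b) & ~e) = 10101010000000000000000000000000
  (a & e) = 00000000000000000101010101010101
  ((a & e) | d) = 00110011001100110111011101110111
  (((~a & ~b) & ~e) & ((a & e) | d)) = 00100010000000000000000000000000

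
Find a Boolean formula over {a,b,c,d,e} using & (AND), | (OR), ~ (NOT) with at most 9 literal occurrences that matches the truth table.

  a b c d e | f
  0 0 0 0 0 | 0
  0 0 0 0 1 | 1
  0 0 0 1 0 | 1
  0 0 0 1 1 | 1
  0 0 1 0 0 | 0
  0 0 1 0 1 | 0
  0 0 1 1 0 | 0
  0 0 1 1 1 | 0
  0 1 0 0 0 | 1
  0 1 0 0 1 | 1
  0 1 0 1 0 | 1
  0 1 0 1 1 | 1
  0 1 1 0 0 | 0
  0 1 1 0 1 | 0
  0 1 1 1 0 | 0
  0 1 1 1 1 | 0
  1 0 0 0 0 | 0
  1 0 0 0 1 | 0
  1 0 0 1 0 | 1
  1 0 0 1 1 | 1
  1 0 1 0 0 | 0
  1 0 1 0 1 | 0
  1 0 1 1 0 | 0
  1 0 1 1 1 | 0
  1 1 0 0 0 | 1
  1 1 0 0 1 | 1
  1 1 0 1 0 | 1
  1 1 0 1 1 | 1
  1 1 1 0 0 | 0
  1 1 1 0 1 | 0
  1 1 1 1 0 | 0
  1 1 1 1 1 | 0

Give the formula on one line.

  (d | b) = 00110011111111110011001111111111
  ~c = 11110000111100001111000011110000
  ((d | b) & ~c) = 00110000111100000011000011110000
  (~c & e) = 01010000010100000101000001010000
  (b | a) = 00000000111111111111111111111111
  (~c | (b | a)) = 11110000111111111111111111111111
  ~a = 11111111111111110000000000000000
  ((~c | (b | a)) & ~a) = 11110000111111110000000000000000
  ((~c & e) & ((~c | (b | a)) & ~a)) = 01010000010100000000000000000000
  (((d | b) & ~c) | ((~c & e) & ((~c | (b | a)) & ~a))) = 01110000111100000011000011110000

(((d | b) & ~c) | ((~c & e) & ((~c | (b | a)) & ~a)))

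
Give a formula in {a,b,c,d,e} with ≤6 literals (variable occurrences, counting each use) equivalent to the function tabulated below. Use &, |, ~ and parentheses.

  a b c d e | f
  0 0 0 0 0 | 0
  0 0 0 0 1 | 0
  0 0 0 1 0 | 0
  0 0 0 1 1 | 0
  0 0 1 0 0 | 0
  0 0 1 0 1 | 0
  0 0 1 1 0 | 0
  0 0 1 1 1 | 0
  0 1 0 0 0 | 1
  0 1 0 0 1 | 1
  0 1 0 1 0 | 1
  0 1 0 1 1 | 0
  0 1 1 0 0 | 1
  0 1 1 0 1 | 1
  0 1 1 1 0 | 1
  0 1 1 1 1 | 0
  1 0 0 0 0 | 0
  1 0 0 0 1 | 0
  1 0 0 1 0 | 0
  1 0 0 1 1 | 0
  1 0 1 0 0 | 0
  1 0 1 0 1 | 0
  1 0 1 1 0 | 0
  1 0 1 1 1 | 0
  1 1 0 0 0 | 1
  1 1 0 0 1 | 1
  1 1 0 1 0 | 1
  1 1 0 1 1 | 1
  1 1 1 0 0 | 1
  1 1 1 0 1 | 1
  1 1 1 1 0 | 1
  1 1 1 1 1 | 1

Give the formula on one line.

((~e | (~d | a)) & b)

  ~e = 10101010101010101010101010101010
  ~d = 11001100110011001100110011001100
  (~d | a) = 11001100110011001111111111111111
  (~e | (~d | a)) = 11101110111011101111111111111111
  ((~e | (~d | a)) & b) = 00000000111011100000000011111111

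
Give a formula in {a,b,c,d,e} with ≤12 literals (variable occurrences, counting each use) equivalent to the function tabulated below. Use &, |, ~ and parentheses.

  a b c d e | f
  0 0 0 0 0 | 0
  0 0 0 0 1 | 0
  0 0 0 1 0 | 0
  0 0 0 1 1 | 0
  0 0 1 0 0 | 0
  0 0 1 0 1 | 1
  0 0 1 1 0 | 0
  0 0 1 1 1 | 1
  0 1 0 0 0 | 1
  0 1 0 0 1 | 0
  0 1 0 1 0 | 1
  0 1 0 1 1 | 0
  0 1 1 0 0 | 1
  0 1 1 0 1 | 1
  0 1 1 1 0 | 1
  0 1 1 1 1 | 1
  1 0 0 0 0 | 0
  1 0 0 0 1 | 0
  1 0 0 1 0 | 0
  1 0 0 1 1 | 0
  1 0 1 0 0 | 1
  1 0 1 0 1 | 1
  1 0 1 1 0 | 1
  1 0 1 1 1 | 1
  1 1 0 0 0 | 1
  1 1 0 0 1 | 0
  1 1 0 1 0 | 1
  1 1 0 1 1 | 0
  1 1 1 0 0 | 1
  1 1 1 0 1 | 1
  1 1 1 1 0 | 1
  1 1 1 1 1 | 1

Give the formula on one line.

  ~e = 10101010101010101010101010101010
  (b & ~e) = 00000000101010100000000010101010
  (c | (b & ~e)) = 00001111101011110000111110101111
  (b | (c | (b & ~e))) = 00001111111111110000111111111111
  (a | e) = 01010101010101011111111111111111
  ((a | e) | b) = 01010101111111111111111111111111
  (c | ~e) = 10101111101011111010111110101111
  (((a | e) | b) & (c | ~e)) = 00000101101011111010111110101111
  ((b | (c | (b & ~e))) & (((a | e) | b) & (c | ~e))) = 00000101101011110000111110101111

((b | (c | (b & ~e))) & (((a | e) | b) & (c | ~e)))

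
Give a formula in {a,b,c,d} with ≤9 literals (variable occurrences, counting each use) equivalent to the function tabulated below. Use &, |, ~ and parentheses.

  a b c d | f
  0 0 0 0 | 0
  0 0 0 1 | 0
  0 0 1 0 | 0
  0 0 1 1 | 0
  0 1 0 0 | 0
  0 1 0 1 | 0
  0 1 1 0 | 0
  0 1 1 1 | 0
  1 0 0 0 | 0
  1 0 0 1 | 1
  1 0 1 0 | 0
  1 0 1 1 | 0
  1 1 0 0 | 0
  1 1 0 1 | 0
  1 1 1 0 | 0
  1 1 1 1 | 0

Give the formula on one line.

  ~b = 1111000011110000
  ~d = 1010101010101010
  (~d & b) = 0000101000001010
  (~b | (~d & b)) = 1111101011111010
  ((~b | (~d & b)) | c) = 1111101111111011
  (a & ((~b | (~d & b)) | c)) = 0000000011111011
  ~c = 1100110011001100
  ~a = 1111111100000000
  (d & ~b) = 0101000001010000
  (~a | (d & ~b)) = 1111111101010000
  (~c & (~a | (d & ~b))) = 1100110001000000
  ((a & ((~b | (~d & b)) | c)) & (~c & (~a | (d & ~b)))) = 0000000001000000

((a & ((~b | (~d & b)) | c)) & (~c & (~a | (d & ~b))))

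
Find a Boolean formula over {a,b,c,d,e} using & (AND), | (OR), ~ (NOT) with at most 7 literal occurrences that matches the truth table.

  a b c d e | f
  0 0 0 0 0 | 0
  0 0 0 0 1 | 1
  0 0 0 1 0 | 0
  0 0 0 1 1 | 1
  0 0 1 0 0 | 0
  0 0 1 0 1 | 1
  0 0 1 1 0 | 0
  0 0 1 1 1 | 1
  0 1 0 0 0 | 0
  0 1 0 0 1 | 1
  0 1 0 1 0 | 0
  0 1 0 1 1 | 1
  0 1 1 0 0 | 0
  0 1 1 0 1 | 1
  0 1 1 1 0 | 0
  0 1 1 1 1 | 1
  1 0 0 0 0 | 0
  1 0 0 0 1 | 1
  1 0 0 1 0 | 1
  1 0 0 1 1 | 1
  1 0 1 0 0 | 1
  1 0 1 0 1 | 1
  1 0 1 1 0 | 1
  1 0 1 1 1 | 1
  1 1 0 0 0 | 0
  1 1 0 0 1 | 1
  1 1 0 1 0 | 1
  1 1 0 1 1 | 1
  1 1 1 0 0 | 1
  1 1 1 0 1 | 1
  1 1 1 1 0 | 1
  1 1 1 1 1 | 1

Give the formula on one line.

  (c | d) = 00111111001111110011111100111111
  (e | a) = 01010101010101011111111111111111
  ((c | d) & (e | a)) = 00010101000101010011111100111111
  ~d = 11001100110011001100110011001100
  (e & ~d) = 01000100010001000100010001000100
  (((c | d) & (e | a)) | (e & ~d)) = 01010101010101010111111101111111

(((c | d) & (e | a)) | (e & ~d))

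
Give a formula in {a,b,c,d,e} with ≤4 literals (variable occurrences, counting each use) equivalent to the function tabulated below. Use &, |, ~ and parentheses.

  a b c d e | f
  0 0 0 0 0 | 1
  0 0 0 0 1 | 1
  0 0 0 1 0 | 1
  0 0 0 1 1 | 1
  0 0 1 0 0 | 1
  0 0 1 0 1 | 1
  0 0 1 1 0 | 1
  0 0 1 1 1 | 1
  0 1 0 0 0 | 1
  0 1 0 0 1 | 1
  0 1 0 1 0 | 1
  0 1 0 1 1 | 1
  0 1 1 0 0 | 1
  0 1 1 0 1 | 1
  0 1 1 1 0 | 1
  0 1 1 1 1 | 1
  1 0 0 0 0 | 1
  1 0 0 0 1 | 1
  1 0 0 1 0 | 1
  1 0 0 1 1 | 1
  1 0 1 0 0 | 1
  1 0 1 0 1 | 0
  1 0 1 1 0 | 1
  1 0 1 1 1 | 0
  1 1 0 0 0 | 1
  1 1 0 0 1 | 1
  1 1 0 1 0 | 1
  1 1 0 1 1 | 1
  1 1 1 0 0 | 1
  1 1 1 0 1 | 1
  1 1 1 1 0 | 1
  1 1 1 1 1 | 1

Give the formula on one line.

((~c | ~a) | (~e | b))

  ~c = 11110000111100001111000011110000
  ~a = 11111111111111110000000000000000
  (~c | ~a) = 11111111111111111111000011110000
  ~e = 10101010101010101010101010101010
  (~e | b) = 10101010111111111010101011111111
  ((~c | ~a) | (~e | b)) = 11111111111111111111101011111111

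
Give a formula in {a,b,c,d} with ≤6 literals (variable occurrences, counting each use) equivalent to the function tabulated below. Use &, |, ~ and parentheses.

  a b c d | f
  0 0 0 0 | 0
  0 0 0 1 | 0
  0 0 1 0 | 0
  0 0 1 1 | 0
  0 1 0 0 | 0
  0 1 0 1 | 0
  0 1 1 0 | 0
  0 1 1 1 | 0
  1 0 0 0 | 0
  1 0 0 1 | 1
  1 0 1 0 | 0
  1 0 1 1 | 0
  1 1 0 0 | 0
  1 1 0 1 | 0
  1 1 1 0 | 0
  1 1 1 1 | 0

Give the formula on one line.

  ~c = 1100110011001100
  ~b = 1111000011110000
  (a & d) = 0000000001010101
  (~b & (a & d)) = 0000000001010000
  (~c & (~b & (a & d))) = 0000000001000000

(~c & (~b & (a & d)))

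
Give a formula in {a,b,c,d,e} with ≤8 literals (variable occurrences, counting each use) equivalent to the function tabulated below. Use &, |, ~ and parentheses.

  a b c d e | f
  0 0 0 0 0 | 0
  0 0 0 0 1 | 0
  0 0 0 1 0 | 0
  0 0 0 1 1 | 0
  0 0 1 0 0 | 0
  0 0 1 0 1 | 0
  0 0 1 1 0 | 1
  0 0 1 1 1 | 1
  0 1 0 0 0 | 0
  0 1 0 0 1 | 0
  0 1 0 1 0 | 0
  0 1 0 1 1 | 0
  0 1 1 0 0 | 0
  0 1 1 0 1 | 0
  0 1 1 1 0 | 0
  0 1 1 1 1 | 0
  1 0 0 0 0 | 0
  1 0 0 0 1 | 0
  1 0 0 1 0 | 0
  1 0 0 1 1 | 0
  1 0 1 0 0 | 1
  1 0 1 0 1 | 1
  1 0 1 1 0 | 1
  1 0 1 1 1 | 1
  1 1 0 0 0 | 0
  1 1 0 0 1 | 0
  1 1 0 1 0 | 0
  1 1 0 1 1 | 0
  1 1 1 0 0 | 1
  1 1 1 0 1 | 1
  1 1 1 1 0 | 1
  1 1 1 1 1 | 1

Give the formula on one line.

  ~b = 11111111000000001111111100000000
  (c | ~b) = 11111111000011111111111100001111
  (a & (c | ~b)) = 00000000000000001111111100001111
  (~b & d) = 00110011000000000011001100000000
  ((a & (c | ~b)) | (~b & d)) = 00110011000000001111111100001111
  (((a & (c | ~b)) | (~b & d)) & c) = 00000011000000000000111100001111

(((a & (c | ~b)) | (~b & d)) & c)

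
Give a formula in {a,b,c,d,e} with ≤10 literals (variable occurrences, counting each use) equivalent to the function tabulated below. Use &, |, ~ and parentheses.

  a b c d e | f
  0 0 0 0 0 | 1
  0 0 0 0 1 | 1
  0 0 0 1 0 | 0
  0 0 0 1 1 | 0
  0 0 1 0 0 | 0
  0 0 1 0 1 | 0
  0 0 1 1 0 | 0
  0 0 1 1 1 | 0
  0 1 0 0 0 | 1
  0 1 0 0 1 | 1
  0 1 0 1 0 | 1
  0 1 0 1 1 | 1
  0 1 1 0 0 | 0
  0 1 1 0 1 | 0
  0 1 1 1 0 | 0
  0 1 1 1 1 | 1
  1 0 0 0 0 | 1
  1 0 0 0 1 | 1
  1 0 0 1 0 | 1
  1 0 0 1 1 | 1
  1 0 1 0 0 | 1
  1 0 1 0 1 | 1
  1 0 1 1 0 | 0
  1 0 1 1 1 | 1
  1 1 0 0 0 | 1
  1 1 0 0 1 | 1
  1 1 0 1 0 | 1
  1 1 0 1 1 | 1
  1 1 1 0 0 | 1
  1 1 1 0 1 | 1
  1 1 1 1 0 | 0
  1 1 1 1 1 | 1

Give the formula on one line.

(((~d | (b | a)) & ((d & e) | ~c)) | (~d & a))

  ~d = 11001100110011001100110011001100
  (b | a) = 00000000111111111111111111111111
  (~d | (b | a)) = 11001100111111111111111111111111
  (d & e) = 00010001000100010001000100010001
  ~c = 11110000111100001111000011110000
  ((d & e) | ~c) = 11110001111100011111000111110001
  ((~d | (b | a)) & ((d & e) | ~c)) = 11000000111100011111000111110001
  (~d & a) = 00000000000000001100110011001100
  (((~d | (b | a)) & ((d & e) | ~c)) | (~d & a)) = 11000000111100011111110111111101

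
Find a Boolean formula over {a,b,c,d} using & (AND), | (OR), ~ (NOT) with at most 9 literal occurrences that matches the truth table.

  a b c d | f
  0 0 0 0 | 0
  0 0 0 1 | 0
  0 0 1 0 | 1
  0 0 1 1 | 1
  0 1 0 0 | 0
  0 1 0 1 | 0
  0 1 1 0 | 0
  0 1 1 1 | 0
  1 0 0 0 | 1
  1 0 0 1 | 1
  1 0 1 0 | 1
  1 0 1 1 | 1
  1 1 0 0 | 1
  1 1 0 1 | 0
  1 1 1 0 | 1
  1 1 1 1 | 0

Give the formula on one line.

  (c | a) = 0011001111111111
  ~d = 1010101010101010
  (c | ~d) = 1011101110111011
  (a & (c | ~d)) = 0000000010111011
  ~b = 1111000011110000
  ((a & (c | ~d)) | ~b) = 1111000011111011
  ((c | a) & ((a & (c | ~d)) | ~b)) = 0011000011111011
  (~b | ~d) = 1111101011111010
  (((c | a) & ((a & (c | ~d)) | ~b)) & (~b | ~d)) = 0011000011111010

(((c | a) & ((a & (c | ~d)) | ~b)) & (~b | ~d))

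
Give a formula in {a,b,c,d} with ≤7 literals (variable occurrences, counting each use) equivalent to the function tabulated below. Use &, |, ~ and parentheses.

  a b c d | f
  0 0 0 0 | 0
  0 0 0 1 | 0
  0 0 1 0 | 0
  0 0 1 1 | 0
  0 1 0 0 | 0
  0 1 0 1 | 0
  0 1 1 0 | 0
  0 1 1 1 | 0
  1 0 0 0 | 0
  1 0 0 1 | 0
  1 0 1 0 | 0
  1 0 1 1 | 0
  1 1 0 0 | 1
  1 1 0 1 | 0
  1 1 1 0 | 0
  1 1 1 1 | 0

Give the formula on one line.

  ~d = 1010101010101010
  ~c = 1100110011001100
  (b & ~c) = 0000110000001100
  (a & d) = 0000000001010101
  (~c | (a & d)) = 1100110011011101
  ((~c | (a & d)) & a) = 0000000011011101
  ((b & ~c) & ((~c | (a & d)) & a)) = 0000000000001100
  (~d & ((b & ~c) & ((~c | (a & d)) & a))) = 0000000000001000

(~d & ((b & ~c) & ((~c | (a & d)) & a)))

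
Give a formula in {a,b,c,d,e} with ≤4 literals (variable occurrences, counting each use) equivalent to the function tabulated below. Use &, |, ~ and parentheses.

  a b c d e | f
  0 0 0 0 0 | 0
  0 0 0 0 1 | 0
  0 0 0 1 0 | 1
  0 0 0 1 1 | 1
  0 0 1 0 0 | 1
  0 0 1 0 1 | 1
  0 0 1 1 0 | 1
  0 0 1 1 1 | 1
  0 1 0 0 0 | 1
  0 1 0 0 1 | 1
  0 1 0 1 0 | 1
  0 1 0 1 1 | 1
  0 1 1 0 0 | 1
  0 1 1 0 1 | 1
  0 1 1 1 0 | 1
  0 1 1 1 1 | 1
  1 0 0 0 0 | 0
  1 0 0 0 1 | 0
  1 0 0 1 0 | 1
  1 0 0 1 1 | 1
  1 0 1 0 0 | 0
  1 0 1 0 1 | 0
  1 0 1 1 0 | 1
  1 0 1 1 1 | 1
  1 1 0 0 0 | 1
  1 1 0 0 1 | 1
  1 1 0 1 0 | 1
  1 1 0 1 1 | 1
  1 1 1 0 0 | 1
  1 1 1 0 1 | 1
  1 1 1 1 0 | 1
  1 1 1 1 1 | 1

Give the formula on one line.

  ~a = 11111111111111110000000000000000
  (c & ~a) = 00001111000011110000000000000000
  ((c & ~a) | b) = 00001111111111110000000011111111
  (d | ((c & ~a) | b)) = 00111111111111110011001111111111

(d | ((c & ~a) | b))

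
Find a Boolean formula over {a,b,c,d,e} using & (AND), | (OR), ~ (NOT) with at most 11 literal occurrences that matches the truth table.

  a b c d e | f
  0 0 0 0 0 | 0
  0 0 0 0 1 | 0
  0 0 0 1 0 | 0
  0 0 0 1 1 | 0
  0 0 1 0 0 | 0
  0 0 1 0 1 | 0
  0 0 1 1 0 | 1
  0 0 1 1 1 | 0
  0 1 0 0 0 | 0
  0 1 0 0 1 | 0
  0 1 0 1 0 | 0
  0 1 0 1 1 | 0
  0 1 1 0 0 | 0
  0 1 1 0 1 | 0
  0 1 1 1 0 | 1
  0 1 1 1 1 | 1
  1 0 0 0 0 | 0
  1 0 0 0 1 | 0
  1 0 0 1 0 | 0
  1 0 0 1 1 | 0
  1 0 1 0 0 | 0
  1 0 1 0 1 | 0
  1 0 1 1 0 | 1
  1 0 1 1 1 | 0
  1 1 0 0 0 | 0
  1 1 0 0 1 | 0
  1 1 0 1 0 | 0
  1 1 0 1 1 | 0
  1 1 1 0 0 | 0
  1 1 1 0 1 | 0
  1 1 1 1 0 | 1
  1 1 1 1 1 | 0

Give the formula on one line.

  ~e = 10101010101010101010101010101010
  (~e & c) = 00001010000010100000101000001010
  ~a = 11111111111111110000000000000000
  (e | ~a) = 11111111111111110101010101010101
  ((e | ~a) & b) = 00000000111111110000000001010101
  (e & ~a) = 01010101010101010000000000000000
  (((e | ~a) & b) & (e & ~a)) = 00000000010101010000000000000000
  ((~e & c) | (((e | ~a) & b) & (e & ~a))) = 00001010010111110000101000001010
  (d & c) = 00000011000000110000001100000011
  (((~e & c) | (((e | ~a) & b) & (e & ~a))) & (d & c)) = 00000010000000110000001000000010

(((~e & c) | (((e | ~a) & b) & (e & ~a))) & (d & c))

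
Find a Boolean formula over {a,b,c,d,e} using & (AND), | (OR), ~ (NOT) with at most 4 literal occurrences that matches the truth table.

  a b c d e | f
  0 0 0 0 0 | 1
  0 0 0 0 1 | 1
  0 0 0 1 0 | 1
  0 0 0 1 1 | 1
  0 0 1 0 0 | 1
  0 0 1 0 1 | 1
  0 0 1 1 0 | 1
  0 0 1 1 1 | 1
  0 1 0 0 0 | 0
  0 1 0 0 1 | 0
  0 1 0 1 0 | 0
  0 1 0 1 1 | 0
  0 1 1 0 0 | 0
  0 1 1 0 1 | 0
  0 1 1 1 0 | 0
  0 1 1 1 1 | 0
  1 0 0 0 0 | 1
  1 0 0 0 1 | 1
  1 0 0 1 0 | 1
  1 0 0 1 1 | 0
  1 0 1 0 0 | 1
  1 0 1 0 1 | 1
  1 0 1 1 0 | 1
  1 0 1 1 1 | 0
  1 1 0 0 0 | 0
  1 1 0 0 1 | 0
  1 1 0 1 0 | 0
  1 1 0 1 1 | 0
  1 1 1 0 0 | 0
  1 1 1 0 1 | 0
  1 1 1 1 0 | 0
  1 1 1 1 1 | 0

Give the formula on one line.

((~d | (~a | ~e)) & ~b)

  ~d = 11001100110011001100110011001100
  ~a = 11111111111111110000000000000000
  ~e = 10101010101010101010101010101010
  (~a | ~e) = 11111111111111111010101010101010
  (~d | (~a | ~e)) = 11111111111111111110111011101110
  ~b = 11111111000000001111111100000000
  ((~d | (~a | ~e)) & ~b) = 11111111000000001110111000000000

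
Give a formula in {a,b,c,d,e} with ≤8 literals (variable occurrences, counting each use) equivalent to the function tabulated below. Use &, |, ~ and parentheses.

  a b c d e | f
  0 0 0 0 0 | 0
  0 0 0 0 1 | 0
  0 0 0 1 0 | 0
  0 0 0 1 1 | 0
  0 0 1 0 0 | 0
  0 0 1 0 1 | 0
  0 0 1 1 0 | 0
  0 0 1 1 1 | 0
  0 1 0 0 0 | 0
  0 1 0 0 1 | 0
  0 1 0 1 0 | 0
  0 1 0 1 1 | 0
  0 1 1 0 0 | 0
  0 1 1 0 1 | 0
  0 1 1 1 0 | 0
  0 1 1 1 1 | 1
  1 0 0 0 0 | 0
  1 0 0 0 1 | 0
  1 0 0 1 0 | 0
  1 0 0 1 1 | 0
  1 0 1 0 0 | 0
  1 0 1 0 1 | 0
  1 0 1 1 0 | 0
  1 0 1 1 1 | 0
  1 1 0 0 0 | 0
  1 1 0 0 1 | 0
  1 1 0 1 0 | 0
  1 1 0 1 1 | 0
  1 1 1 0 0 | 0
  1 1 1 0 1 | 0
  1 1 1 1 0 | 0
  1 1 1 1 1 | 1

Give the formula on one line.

((d & c) & ((d | (e & ~a)) & (b & e)))

  (d & c) = 00000011000000110000001100000011
  ~a = 11111111111111110000000000000000
  (e & ~a) = 01010101010101010000000000000000
  (d | (e & ~a)) = 01110111011101110011001100110011
  (b & e) = 00000000010101010000000001010101
  ((d | (e & ~a)) & (b & e)) = 00000000010101010000000000010001
  ((d & c) & ((d | (e & ~a)) & (b & e))) = 00000000000000010000000000000001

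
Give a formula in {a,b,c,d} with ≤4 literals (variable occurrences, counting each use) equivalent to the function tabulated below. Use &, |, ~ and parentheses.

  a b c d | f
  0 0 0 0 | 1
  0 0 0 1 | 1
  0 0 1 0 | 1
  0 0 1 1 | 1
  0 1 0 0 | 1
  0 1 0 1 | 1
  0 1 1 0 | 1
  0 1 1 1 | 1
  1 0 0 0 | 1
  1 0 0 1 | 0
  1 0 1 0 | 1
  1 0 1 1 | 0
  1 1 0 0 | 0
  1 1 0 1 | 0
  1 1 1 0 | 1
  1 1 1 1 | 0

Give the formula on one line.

  ~b = 1111000011110000
  (c | ~b) = 1111001111110011
  ~d = 1010101010101010
  ((c | ~b) & ~d) = 1010001010100010
  ~a = 1111111100000000
  (((c | ~b) & ~d) | ~a) = 1111111110100010

(((c | ~b) & ~d) | ~a)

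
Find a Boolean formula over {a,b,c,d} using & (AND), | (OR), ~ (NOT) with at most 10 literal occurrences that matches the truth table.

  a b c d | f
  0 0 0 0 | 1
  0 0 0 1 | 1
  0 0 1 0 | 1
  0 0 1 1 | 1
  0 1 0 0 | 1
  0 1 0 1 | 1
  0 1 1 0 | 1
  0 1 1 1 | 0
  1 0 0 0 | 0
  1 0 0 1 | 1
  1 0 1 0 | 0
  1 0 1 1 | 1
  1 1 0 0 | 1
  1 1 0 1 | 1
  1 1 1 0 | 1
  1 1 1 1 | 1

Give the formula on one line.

(((d | ~a) & (~c | ~b)) | ((a | ~d) & b))

  ~a = 1111111100000000
  (d | ~a) = 1111111101010101
  ~c = 1100110011001100
  ~b = 1111000011110000
  (~c | ~b) = 1111110011111100
  ((d | ~a) & (~c | ~b)) = 1111110001010100
  ~d = 1010101010101010
  (a | ~d) = 1010101011111111
  ((a | ~d) & b) = 0000101000001111
  (((d | ~a) & (~c | ~b)) | ((a | ~d) & b)) = 1111111001011111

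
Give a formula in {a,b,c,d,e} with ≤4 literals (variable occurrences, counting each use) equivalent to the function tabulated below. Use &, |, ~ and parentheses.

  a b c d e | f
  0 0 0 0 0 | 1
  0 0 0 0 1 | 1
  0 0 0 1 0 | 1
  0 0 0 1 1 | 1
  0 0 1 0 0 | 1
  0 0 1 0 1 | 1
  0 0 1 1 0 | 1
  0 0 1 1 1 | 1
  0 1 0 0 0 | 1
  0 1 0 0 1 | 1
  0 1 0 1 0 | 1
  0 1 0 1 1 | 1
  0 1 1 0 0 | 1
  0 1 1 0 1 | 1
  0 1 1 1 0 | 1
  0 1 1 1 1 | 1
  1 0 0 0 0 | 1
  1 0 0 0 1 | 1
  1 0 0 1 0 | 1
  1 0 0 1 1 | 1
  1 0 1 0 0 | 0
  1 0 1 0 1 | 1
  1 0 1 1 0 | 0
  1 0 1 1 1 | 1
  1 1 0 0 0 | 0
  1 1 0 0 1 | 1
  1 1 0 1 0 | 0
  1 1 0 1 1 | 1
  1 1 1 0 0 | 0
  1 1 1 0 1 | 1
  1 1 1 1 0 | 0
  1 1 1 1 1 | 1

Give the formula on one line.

  ~a = 11111111111111110000000000000000
  (e | ~a) = 11111111111111110101010101010101
  ~b = 11111111000000001111111100000000
  ~c = 11110000111100001111000011110000
  (~b & ~c) = 11110000000000001111000000000000
  ((e | ~a) | (~b & ~c)) = 11111111111111111111010101010101

((e | ~a) | (~b & ~c))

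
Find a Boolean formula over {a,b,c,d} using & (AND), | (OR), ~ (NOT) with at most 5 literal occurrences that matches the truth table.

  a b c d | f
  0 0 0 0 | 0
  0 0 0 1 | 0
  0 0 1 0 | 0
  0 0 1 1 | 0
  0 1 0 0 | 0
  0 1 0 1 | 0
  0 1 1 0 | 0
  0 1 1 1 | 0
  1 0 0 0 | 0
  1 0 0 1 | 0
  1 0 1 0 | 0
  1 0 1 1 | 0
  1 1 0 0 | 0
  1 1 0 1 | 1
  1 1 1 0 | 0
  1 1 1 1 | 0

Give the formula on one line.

((~c & (d & b)) & (a | c))

  ~c = 1100110011001100
  (d & b) = 0000010100000101
  (~c & (d & b)) = 0000010000000100
  (a | c) = 0011001111111111
  ((~c & (d & b)) & (a | c)) = 0000000000000100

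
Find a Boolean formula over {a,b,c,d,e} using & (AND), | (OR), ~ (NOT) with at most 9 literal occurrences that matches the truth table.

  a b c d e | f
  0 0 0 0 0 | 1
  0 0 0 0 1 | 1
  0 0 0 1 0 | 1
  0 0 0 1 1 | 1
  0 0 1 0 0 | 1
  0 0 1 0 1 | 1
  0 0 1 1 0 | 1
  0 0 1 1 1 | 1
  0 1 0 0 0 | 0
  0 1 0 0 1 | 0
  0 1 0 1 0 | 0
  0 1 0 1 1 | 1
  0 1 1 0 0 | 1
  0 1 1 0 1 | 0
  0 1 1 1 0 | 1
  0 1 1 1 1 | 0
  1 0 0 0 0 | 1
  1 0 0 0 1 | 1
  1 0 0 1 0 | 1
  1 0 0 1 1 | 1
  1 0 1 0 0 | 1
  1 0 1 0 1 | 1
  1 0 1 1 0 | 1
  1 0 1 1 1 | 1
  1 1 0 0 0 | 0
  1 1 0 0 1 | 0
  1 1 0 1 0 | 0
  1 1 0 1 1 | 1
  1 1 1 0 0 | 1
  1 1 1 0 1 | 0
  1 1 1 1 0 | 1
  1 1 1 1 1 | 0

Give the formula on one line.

(((~c & (d & (b & e))) | ((~e & c) & b)) | ~b)

  ~c = 11110000111100001111000011110000
  (b & e) = 00000000010101010000000001010101
  (d & (b & e)) = 00000000000100010000000000010001
  (~c & (d & (b & e))) = 00000000000100000000000000010000
  ~e = 10101010101010101010101010101010
  (~e & c) = 00001010000010100000101000001010
  ((~e & c) & b) = 00000000000010100000000000001010
  ((~c & (d & (b & e))) | ((~e & c) & b)) = 00000000000110100000000000011010
  ~b = 11111111000000001111111100000000
  (((~c & (d & (b & e))) | ((~e & c) & b)) | ~b) = 11111111000110101111111100011010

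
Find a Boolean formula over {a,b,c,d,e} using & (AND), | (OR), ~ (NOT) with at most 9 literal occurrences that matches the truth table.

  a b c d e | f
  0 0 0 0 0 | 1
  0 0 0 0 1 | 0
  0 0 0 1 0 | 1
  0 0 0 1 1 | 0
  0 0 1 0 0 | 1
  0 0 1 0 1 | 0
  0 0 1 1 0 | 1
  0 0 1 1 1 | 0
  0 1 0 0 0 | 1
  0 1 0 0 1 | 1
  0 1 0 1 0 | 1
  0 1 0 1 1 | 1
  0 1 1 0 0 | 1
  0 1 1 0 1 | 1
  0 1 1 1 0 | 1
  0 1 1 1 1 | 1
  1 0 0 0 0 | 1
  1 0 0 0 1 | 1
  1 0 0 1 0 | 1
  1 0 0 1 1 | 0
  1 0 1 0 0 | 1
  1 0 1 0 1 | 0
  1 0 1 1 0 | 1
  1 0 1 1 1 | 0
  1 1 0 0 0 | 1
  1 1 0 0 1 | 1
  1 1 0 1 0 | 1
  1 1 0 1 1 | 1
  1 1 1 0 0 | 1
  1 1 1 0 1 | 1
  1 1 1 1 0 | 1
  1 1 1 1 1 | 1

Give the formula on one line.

((~e | b) | ((a & (~d & (e | (~e & ~c)))) & (b | ~c)))

  ~e = 10101010101010101010101010101010
  (~e | b) = 10101010111111111010101011111111
  ~d = 11001100110011001100110011001100
  ~c = 11110000111100001111000011110000
  (~e & ~c) = 10100000101000001010000010100000
  (e | (~e & ~c)) = 11110101111101011111010111110101
  (~d & (e | (~e & ~c))) = 11000100110001001100010011000100
  (a & (~d & (e | (~e & ~c)))) = 00000000000000001100010011000100
  (b | ~c) = 11110000111111111111000011111111
  ((a & (~d & (e | (~e & ~c)))) & (b | ~c)) = 00000000000000001100000011000100
  ((~e | b) | ((a & (~d & (e | (~e & ~c)))) & (b | ~c))) = 10101010111111111110101011111111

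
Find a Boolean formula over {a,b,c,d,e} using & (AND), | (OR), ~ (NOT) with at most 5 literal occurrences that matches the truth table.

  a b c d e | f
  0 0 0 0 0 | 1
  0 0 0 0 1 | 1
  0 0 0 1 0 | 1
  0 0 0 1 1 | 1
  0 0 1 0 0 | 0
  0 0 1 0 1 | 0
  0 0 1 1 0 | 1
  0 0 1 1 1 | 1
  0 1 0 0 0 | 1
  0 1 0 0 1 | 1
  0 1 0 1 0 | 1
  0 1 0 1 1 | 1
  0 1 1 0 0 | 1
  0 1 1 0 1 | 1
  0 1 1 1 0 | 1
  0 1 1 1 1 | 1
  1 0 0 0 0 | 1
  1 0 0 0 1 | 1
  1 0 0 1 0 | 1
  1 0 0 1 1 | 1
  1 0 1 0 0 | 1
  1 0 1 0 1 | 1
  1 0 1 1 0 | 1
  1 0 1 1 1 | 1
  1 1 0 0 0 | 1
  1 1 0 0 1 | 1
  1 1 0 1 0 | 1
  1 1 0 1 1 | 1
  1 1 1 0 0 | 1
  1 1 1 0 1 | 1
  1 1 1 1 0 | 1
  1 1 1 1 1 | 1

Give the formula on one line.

  (b | a) = 00000000111111111111111111111111
  (d | (b | a)) = 00110011111111111111111111111111
  ~c = 11110000111100001111000011110000
  (b | ~c) = 11110000111111111111000011111111
  ((d | (b | a)) | (b | ~c)) = 11110011111111111111111111111111

((d | (b | a)) | (b | ~c))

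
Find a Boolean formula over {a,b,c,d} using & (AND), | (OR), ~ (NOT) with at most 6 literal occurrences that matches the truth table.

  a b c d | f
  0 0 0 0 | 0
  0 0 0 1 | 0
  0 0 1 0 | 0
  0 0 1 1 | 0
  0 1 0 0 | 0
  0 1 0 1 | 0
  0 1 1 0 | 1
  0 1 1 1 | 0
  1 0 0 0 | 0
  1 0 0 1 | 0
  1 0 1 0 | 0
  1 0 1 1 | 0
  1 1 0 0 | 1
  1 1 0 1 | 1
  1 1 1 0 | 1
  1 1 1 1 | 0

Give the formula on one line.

  (c | a) = 0011001111111111
  ~d = 1010101010101010
  ~c = 1100110011001100
  (~d | ~c) = 1110111011101110
  ((c | a) & (~d | ~c)) = 0010001011101110
  (b & ((c | a) & (~d | ~c))) = 0000001000001110

(b & ((c | a) & (~d | ~c)))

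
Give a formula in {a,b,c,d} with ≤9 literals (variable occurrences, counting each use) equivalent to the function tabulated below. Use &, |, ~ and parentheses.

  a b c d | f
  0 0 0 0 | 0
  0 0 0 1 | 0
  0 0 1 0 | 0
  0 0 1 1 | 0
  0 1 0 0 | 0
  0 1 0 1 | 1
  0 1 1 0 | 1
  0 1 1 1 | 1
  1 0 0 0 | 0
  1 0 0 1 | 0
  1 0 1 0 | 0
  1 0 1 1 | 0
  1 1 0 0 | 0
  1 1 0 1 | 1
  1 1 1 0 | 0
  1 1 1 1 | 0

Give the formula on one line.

((~a | ((d & ~c) & a)) & ((c | d) & b))

  ~a = 1111111100000000
  ~c = 1100110011001100
  (d & ~c) = 0100010001000100
  ((d & ~c) & a) = 0000000001000100
  (~a | ((d & ~c) & a)) = 1111111101000100
  (c | d) = 0111011101110111
  ((c | d) & b) = 0000011100000111
  ((~a | ((d & ~c) & a)) & ((c | d) & b)) = 0000011100000100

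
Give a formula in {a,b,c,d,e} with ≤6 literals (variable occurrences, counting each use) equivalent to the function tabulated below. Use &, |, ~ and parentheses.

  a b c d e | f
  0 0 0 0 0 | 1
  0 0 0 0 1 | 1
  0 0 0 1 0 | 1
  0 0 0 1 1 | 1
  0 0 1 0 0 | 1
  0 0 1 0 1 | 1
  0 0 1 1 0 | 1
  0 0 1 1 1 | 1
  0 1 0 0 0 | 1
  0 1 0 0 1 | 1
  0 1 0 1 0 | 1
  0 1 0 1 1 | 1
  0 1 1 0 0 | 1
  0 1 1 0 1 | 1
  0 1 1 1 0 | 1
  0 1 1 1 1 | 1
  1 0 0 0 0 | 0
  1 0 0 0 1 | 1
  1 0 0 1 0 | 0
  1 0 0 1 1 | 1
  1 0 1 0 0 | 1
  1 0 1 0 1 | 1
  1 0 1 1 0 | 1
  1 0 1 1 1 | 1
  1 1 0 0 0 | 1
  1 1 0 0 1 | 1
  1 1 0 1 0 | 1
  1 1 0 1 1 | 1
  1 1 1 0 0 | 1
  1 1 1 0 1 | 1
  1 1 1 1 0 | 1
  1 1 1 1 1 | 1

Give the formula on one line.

((c | ~a) | (b | e))

  ~a = 11111111111111110000000000000000
  (c | ~a) = 11111111111111110000111100001111
  (b | e) = 01010101111111110101010111111111
  ((c | ~a) | (b | e)) = 11111111111111110101111111111111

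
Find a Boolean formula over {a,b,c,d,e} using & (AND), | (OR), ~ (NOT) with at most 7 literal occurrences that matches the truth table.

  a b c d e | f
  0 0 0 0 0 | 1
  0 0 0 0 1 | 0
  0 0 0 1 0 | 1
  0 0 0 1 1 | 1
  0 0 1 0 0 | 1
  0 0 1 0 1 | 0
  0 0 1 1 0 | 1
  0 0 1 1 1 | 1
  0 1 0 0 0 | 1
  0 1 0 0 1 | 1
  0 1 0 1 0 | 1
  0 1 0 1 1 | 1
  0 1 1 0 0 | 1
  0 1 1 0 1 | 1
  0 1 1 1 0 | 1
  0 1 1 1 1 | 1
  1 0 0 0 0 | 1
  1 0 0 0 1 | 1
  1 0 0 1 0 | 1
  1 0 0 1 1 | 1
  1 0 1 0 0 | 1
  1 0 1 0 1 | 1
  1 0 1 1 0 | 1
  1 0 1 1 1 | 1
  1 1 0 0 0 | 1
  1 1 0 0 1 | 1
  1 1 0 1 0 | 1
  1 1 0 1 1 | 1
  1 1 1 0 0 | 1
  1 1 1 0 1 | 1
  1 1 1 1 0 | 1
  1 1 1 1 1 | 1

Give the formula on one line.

((b | ~e) | (((d | (~a | e)) & a) | d))

  ~e = 10101010101010101010101010101010
  (b | ~e) = 10101010111111111010101011111111
  ~a = 11111111111111110000000000000000
  (~a | e) = 11111111111111110101010101010101
  (d | (~a | e)) = 11111111111111110111011101110111
  ((d | (~a | e)) & a) = 00000000000000000111011101110111
  (((d | (~a | e)) & a) | d) = 00110011001100110111011101110111
  ((b | ~e) | (((d | (~a | e)) & a) | d)) = 10111011111111111111111111111111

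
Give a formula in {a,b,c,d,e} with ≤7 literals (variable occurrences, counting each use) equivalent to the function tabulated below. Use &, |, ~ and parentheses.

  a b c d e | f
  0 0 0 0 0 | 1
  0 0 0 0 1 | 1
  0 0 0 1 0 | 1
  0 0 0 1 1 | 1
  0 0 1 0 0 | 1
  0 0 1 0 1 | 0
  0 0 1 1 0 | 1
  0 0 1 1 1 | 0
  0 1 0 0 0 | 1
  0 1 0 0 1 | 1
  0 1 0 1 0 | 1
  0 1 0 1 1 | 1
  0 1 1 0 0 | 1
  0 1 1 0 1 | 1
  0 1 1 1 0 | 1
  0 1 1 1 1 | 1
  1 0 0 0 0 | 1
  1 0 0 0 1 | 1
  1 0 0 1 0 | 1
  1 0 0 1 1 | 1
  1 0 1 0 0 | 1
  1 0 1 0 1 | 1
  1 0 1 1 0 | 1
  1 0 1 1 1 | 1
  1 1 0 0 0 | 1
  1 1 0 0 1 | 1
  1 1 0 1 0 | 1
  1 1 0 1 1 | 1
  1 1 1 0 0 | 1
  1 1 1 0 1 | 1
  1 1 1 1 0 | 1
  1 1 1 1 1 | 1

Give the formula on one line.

((~c | ~e) | (b | a))

  ~c = 11110000111100001111000011110000
  ~e = 10101010101010101010101010101010
  (~c | ~e) = 11111010111110101111101011111010
  (b | a) = 00000000111111111111111111111111
  ((~c | ~e) | (b | a)) = 11111010111111111111111111111111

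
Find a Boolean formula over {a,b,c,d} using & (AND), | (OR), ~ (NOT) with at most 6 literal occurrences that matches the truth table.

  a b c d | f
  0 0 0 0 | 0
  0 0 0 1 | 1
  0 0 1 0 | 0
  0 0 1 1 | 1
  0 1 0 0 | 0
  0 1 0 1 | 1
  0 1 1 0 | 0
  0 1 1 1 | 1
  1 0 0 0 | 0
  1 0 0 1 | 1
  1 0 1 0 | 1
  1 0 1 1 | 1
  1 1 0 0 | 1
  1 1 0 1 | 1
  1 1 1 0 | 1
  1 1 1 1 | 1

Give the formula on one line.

  (d | a) = 0101010111111111
  (b | d) = 0101111101011111
  ~a = 1111111100000000
  (c | ~a) = 1111111100110011
  ((b | d) | (c | ~a)) = 1111111101111111
  ((d | a) & ((b | d) | (c | ~a))) = 0101010101111111

((d | a) & ((b | d) | (c | ~a)))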